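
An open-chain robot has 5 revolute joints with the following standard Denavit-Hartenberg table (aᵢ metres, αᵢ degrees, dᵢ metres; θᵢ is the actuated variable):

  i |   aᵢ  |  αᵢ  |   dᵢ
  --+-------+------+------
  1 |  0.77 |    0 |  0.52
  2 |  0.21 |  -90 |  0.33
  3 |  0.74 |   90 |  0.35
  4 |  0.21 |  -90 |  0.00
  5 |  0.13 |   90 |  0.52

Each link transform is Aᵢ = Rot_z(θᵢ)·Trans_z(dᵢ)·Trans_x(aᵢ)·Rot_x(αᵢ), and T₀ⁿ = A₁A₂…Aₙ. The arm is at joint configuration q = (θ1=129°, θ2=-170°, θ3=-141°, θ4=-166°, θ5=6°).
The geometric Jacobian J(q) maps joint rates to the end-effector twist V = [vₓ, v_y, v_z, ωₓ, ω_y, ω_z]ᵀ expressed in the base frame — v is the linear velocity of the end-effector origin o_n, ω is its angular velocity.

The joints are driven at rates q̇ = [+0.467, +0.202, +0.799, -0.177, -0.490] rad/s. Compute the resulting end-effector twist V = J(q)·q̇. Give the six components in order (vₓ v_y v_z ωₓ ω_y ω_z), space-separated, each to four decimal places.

o_n = [-0.7896, 0.5500, 1.1982]
J₁: ẑ×o_n = [-0.5500, -0.7896, 0.0000], ω = ẑ
J2: z=[0.0000, 0.0000, 1.0000] o=[-0.4846, 0.5984, 0.5200] → [0.0484, -0.3050, 0.0000, 0.0000, 0.0000, 1.0000]
J3: z=[0.6561, 0.7547, 0.0000] o=[-0.3261, 0.4606, 0.8500] → [0.2628, -0.2285, 0.4085, 0.6561, 0.7547, 0.0000]
J4: z=[-0.4750, 0.4129, -0.7771] o=[-0.5305, 1.1021, 1.3157] → [-0.4775, 0.1456, 0.3692, -0.4750, 0.4129, -0.7771]
J5: z=[-0.7785, -0.6089, 0.1522] o=[-0.4443, 0.9598, 1.1875] → [0.0558, -0.0442, 0.1088, -0.7785, -0.6089, 0.1522]
V = J·q̇ = [0.0201, -0.6170, 0.2077, 0.9897, 0.8283, 0.7320]

0.0201 -0.6170 0.2077 0.9897 0.8283 0.7320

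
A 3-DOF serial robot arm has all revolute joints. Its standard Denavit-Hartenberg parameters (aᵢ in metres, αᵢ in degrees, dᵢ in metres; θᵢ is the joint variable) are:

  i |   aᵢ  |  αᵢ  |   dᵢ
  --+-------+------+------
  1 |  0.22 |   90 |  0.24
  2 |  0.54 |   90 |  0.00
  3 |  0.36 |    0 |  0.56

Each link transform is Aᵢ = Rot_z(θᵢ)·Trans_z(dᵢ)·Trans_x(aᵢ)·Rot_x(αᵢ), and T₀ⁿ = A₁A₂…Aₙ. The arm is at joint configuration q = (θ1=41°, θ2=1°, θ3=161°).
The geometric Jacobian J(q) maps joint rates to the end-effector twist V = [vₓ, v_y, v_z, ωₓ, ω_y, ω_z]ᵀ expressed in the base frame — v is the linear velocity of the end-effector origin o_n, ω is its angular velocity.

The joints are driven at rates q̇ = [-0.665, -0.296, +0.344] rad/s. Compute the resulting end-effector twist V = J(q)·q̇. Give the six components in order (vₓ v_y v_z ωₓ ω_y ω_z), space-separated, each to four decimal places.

-0.1031 -0.3128 -0.0627 -0.1897 0.2273 -1.0089

o_n = [0.4009, 0.1932, -0.3164]
J₁: ẑ×o_n = [-0.1932, 0.4009, 0.0000], ω = ẑ
J2: z=[0.6561, -0.7547, 0.0000] o=[0.1660, 0.1443, 0.2400] → [0.4199, 0.3651, 0.2094, 0.6561, -0.7547, 0.0000]
J3: z=[0.0132, 0.0114, -0.9998] o=[0.5735, 0.4986, 0.2494] → [-0.3118, 0.1800, -0.0020, 0.0132, 0.0114, -0.9998]
V = J·q̇ = [-0.1031, -0.3128, -0.0627, -0.1897, 0.2273, -1.0089]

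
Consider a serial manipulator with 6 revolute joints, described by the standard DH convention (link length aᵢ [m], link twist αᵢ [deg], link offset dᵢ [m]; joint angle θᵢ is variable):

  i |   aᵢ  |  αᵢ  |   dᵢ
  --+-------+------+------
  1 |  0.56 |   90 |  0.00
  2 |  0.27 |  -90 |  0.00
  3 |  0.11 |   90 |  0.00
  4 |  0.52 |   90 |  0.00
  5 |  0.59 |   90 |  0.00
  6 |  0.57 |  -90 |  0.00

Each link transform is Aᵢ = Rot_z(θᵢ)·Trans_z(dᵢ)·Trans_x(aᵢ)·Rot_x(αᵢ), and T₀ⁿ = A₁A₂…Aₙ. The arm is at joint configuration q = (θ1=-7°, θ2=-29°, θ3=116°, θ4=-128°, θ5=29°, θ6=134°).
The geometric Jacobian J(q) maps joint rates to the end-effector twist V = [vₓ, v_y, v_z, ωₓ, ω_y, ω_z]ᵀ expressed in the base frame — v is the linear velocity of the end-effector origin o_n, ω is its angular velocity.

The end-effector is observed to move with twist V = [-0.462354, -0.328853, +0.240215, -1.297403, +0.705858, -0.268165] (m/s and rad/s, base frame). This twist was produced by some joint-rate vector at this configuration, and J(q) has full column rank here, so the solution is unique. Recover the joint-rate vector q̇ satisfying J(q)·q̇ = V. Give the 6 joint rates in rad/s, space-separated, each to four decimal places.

o_n = [0.9014, -0.6466, -0.5620]
J₁: ẑ×o_n = [0.6466, 0.9014, -0.0000], ω = ẑ
J2: z=[-0.1219, -0.9925, 0.0000] o=[0.5558, -0.0682, 0.0000] → [0.5578, -0.0685, 0.4135, -0.1219, -0.9925, 0.0000]
J3: z=[0.4812, -0.0591, 0.8746] o=[0.7902, -0.0970, -0.1309] → [0.5062, 0.3047, -0.2579, 0.4812, -0.0591, 0.8746]
J4: z=[0.8337, 0.3393, -0.4357] o=[0.7604, 0.0062, -0.1075] → [-0.4387, 0.3174, -0.5921, 0.8337, 0.3393, -0.4357]
J5: z=[0.5098, -0.7762, 0.3710] o=[0.6500, -0.2701, -0.5339] → [0.1615, 0.1076, 0.0032, 0.5098, -0.7762, 0.3710]
J6: z=[-0.8321, -0.5544, -0.0165] o=[0.7789, -0.4473, -1.0818] → [-0.2914, 0.4305, 0.2338, -0.8321, -0.5544, -0.0165]
q̇ = J⁺·V = [-0.3860, -0.5420, 0.1970, -0.6640, -0.9030, 0.5340]

-0.3860 -0.5420 0.1970 -0.6640 -0.9030 0.5340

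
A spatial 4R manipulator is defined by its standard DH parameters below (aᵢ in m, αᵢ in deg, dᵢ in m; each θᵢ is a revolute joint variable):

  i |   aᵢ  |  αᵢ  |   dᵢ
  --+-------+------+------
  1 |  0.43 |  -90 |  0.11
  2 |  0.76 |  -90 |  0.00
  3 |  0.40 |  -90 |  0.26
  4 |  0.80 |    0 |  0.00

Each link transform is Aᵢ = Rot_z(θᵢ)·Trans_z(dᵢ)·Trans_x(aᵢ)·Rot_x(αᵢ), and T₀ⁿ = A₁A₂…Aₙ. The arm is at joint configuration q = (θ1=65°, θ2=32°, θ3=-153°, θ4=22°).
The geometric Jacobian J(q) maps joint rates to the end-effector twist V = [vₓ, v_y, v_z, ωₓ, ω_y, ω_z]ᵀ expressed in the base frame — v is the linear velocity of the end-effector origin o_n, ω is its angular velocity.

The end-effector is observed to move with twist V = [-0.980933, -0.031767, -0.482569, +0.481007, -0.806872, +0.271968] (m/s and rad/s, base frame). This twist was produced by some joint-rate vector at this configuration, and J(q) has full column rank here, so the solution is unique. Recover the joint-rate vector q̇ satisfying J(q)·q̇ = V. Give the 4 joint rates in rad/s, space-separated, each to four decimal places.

0.6920 -0.3350 0.6360 -0.4960

o_n = [-0.3714, 0.4301, 0.2800]
J₁: ẑ×o_n = [-0.4301, -0.3714, 0.0000], ω = ẑ
J2: z=[-0.9063, 0.4226, 0.0000] o=[0.1817, 0.3897, 0.1100] → [0.0718, 0.1541, 0.1972, -0.9063, 0.4226, 0.0000]
J3: z=[-0.2240, -0.4803, -0.8480] o=[0.4541, 0.9738, -0.2927] → [-0.7362, 0.8283, -0.2747, -0.2240, -0.4803, -0.8480]
J4: z=[-0.6448, 0.7255, -0.2406] o=[0.1036, 0.6518, -0.3244] → [0.3851, 0.5040, 0.4875, -0.6448, 0.7255, -0.2406]
q̇ = J⁺·V = [0.6920, -0.3350, 0.6360, -0.4960]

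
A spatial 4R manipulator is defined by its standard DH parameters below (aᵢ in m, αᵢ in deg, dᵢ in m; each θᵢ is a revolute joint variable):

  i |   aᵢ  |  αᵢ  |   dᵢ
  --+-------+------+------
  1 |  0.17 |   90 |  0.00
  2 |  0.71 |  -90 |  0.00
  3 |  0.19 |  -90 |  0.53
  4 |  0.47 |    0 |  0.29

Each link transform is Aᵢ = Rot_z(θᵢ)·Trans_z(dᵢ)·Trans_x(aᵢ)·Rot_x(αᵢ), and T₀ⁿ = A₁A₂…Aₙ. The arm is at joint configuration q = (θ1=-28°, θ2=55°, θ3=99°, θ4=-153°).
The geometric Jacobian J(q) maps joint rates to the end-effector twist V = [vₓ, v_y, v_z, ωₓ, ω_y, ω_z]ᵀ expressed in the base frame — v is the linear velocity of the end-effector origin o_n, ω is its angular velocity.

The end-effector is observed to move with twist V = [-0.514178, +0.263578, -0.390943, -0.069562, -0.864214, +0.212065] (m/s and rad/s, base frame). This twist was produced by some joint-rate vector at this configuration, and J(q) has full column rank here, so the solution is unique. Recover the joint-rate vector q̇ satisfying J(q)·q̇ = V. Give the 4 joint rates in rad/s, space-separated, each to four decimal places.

0.2120 0.8270 -0.2820 -0.2000

o_n = [-0.2823, -0.1572, 0.8027]
J₁: ẑ×o_n = [0.1572, -0.2823, 0.0000], ω = ẑ
J2: z=[-0.4695, -0.8829, 0.0000] o=[0.1501, -0.0798, 0.0000] → [-0.7087, 0.3768, -0.3455, -0.4695, -0.8829, 0.0000]
J3: z=[-0.7233, 0.3846, 0.5736] o=[0.5097, -0.2710, 0.5816] → [0.0197, -0.2944, 0.2223, -0.7233, 0.3846, 0.5736]
J4: z=[-0.5736, 0.1278, -0.8091] o=[0.1994, 0.1065, 0.8612] → [-0.2208, 0.3561, 0.2129, -0.5736, 0.1278, -0.8091]
q̇ = J⁺·V = [0.2120, 0.8270, -0.2820, -0.2000]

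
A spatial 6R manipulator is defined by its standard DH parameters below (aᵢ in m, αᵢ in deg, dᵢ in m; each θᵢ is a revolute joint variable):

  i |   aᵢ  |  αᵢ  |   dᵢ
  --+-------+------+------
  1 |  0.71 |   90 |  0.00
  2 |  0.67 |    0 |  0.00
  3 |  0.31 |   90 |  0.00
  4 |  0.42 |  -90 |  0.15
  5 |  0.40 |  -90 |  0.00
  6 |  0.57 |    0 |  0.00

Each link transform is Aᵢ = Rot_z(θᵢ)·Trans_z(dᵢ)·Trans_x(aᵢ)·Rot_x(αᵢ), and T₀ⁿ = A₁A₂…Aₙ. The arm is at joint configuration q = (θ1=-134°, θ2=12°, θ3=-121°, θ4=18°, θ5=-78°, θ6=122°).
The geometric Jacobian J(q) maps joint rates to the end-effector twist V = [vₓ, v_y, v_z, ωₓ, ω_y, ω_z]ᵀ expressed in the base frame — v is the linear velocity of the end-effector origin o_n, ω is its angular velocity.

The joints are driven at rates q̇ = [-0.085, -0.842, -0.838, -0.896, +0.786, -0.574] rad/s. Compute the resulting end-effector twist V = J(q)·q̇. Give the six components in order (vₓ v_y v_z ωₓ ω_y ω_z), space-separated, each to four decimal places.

o_n = [-0.3556, -0.8341, -0.6110]
J₁: ẑ×o_n = [0.8341, -0.3556, 0.0000], ω = ẑ
J2: z=[-0.7193, 0.6947, 0.0000] o=[-0.4932, -0.5107, 0.0000] → [-0.4244, -0.4395, 0.1370, -0.7193, 0.6947, 0.0000]
J3: z=[-0.7193, 0.6947, 0.0000] o=[-0.9485, -0.9822, 0.1393] → [-0.5212, -0.5397, -0.5183, -0.7193, 0.6947, 0.0000]
J4: z=[0.6568, 0.6801, 0.3256] o=[-0.8783, -0.9096, -0.1538] → [-0.3355, 0.4705, -0.3060, 0.6568, 0.6801, 0.3256]
J5: z=[-0.7540, 0.5883, 0.2922] o=[-0.7829, -0.6238, -0.4827] → [-0.0141, 0.0281, -0.0928, -0.7540, 0.5883, 0.2922]
J6: z=[-0.1436, 0.2864, -0.9473] o=[-0.5265, -0.3213, -0.4301] → [-0.5376, -0.1879, 0.0247, -0.1436, 0.2864, -0.9473]
V = J·q̇ = [1.3214, 0.5609, 0.5061, 0.1098, -1.4785, 0.3967]

1.3214 0.5609 0.5061 0.1098 -1.4785 0.3967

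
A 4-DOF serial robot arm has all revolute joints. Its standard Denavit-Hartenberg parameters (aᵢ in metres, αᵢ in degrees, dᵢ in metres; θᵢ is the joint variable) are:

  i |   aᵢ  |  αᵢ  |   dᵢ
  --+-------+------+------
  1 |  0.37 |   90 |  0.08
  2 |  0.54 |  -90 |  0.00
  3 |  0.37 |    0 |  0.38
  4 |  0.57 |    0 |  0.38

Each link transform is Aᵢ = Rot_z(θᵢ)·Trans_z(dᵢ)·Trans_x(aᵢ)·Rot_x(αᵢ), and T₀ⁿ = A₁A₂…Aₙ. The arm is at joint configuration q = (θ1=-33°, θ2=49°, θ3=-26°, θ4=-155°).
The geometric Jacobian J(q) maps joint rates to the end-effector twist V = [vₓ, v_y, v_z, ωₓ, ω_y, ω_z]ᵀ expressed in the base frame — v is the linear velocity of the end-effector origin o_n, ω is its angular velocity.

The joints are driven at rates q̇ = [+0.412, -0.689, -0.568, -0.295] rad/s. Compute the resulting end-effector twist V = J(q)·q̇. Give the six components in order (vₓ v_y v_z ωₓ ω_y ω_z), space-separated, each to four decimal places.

o_n = [-0.0871, -0.1249, 0.8070]
J₁: ẑ×o_n = [0.1249, -0.0871, 0.0000], ω = ẑ
J2: z=[-0.5446, -0.8387, 0.0000] o=[0.3103, -0.2015, 0.0800] → [-0.6097, 0.3960, -0.3750, -0.5446, -0.8387, 0.0000]
J3: z=[-0.6330, 0.4110, 0.6561] o=[0.6074, -0.3945, 0.4875] → [-0.0455, -0.2535, 0.1149, -0.6330, 0.4110, 0.6561]
J4: z=[-0.6330, 0.4110, 0.6561] o=[0.4615, -0.4931, 0.9878] → [-0.3159, -0.4744, -0.0075, -0.6330, 0.4110, 0.6561]
V = J·q̇ = [0.5906, -0.0248, 0.1953, 0.9215, 0.2231, -0.1542]

0.5906 -0.0248 0.1953 0.9215 0.2231 -0.1542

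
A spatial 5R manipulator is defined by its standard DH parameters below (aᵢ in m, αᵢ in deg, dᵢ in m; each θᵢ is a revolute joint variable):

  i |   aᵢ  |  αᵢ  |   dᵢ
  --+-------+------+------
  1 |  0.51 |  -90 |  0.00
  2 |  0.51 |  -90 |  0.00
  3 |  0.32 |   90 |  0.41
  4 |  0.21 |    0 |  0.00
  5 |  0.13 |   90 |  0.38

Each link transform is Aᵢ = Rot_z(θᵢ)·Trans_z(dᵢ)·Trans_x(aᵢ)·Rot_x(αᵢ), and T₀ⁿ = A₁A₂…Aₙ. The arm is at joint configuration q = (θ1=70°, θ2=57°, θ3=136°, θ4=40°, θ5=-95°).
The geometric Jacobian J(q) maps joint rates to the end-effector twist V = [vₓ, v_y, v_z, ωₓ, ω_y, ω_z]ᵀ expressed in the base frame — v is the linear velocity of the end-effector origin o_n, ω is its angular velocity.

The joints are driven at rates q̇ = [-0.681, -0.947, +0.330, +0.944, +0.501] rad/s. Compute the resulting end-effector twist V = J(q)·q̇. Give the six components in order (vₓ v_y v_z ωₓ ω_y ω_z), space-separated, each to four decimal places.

o_n = [0.7378, 0.0998, -0.5528]
J₁: ẑ×o_n = [-0.0998, 0.7378, 0.0000], ω = ẑ
J2: z=[-0.9397, 0.3420, 0.0000] o=[0.1744, 0.4792, 0.0000] → [-0.1891, -0.5195, 0.1638, -0.9397, 0.3420, 0.0000]
J3: z=[-0.2868, -0.7881, -0.5446] o=[0.2694, 0.7403, -0.4277] → [-0.2502, -0.2910, 0.5528, -0.2868, -0.7881, -0.5446]
J4: z=[0.8054, 0.1095, -0.5826] o=[0.3178, 0.2233, -0.4580] → [-0.0823, -0.1683, -0.1454, 0.8054, 0.1095, -0.5826]
J5: z=[0.8054, 0.1095, -0.5826] o=[0.3626, 0.0195, -0.4344] → [0.0339, -0.1233, 0.0236, 0.8054, 0.1095, -0.5826]
V = J·q̇ = [0.1037, -0.3271, -0.0981, 1.9590, -0.4257, -1.7026]

0.1037 -0.3271 -0.0981 1.9590 -0.4257 -1.7026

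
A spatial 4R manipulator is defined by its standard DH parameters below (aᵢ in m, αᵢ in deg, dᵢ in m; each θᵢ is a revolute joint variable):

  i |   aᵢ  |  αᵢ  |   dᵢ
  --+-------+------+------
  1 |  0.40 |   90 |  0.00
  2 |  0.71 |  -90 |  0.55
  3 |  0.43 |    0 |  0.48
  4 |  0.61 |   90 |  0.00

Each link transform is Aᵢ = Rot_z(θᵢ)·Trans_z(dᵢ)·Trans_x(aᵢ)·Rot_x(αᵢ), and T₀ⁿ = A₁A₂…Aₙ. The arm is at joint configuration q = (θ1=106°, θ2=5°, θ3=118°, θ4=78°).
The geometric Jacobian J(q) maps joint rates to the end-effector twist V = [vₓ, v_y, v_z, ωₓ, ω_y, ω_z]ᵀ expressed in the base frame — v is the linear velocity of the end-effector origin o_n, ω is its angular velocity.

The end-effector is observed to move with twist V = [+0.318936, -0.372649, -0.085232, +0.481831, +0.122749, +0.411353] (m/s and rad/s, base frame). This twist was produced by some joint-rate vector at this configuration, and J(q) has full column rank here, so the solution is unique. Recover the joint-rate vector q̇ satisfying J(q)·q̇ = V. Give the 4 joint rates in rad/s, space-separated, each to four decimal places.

o_n = [0.2481, 0.3627, 0.4714]
J₁: ẑ×o_n = [-0.3627, 0.2481, 0.0000], ω = ẑ
J2: z=[0.9613, 0.2756, 0.0000] o=[-0.1103, 0.3845, 0.0000] → [0.1299, -0.4531, -0.1198, 0.9613, 0.2756, 0.0000]
J3: z=[0.0240, -0.0838, 0.9962] o=[0.2235, 1.2160, 0.0619] → [0.8158, 0.0147, -0.0184, 0.0240, -0.0838, 0.9962]
J4: z=[0.0240, -0.0838, 0.9962] o=[-0.0745, 0.8778, 0.5225] → [0.5175, 0.3226, 0.0147, 0.0240, -0.0838, 0.9962]
q̇ = J⁺·V = [0.2420, 0.4970, 0.8520, -0.6820]

0.2420 0.4970 0.8520 -0.6820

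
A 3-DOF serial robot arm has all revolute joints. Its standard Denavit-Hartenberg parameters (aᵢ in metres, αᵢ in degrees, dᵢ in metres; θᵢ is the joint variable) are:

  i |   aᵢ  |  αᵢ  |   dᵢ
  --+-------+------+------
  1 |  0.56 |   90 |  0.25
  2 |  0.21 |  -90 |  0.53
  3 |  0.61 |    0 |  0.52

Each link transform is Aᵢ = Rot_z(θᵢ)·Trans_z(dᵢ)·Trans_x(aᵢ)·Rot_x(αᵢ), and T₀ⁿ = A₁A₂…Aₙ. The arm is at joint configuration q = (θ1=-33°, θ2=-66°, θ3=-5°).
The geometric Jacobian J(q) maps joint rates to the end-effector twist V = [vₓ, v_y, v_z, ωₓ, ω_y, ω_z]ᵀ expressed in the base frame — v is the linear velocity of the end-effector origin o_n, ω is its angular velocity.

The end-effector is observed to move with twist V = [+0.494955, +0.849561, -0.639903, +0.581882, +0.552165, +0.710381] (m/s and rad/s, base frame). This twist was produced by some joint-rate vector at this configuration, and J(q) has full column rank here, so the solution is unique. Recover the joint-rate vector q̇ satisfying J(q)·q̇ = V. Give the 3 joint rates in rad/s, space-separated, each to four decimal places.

0.6270 -0.7800 0.2050

o_n = [0.8294, -1.2339, -0.2855]
J₁: ẑ×o_n = [1.2339, 0.8294, -0.0000], ω = ẑ
J2: z=[-0.5446, -0.8387, 0.0000] o=[0.4697, -0.3050, 0.2500] → [0.4491, -0.2916, 0.8076, -0.5446, -0.8387, 0.0000]
J3: z=[0.7662, -0.4976, 0.4067] o=[0.2526, -0.7960, 0.0582] → [0.3491, 0.4979, -0.0486, 0.7662, -0.4976, 0.4067]
q̇ = J⁺·V = [0.6270, -0.7800, 0.2050]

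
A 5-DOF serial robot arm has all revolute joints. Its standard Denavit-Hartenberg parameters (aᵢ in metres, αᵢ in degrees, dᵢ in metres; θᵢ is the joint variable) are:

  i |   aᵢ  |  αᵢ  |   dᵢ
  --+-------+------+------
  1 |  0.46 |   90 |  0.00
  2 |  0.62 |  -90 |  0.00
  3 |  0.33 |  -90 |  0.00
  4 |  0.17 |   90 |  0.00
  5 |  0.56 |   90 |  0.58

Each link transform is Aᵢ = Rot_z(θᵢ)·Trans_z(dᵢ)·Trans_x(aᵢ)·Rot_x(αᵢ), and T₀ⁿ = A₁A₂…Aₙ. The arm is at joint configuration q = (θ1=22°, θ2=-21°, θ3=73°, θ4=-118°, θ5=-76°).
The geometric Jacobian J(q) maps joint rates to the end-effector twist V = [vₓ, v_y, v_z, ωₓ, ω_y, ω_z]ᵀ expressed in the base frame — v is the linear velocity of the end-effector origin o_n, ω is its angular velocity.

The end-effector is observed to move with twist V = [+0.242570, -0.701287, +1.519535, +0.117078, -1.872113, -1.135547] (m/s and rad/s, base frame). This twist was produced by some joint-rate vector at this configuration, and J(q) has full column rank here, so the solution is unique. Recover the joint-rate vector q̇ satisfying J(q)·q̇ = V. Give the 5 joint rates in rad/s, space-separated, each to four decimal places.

o_n = [1.5059, 0.1013, -0.3767]
J₁: ẑ×o_n = [-0.1013, 1.5059, 0.0000], ω = ẑ
J2: z=[0.3746, -0.9272, 0.0000] o=[0.4265, 0.1723, 0.0000] → [0.3493, 0.1411, 0.9742, 0.3746, -0.9272, 0.0000]
J3: z=[0.3323, 0.1342, 0.9336] o=[0.9632, 0.3891, -0.2222] → [0.2480, 0.5580, -0.1685, 0.3323, 0.1342, 0.9336]
J4: z=[-0.9373, -0.0634, 0.3427] o=[0.9285, 0.7155, -0.2568] → [0.2181, 0.0855, 0.6123, -0.9373, -0.0634, 0.3427]
J5: z=[-0.0631, -0.9362, -0.3458] o=[0.9867, 0.6567, -0.1083] → [0.0593, -0.1964, 0.5211, -0.0631, -0.9362, -0.3458]
q̇ = J⁺·V = [-0.1890, 0.9560, -0.6440, -0.0360, 0.9630]

-0.1890 0.9560 -0.6440 -0.0360 0.9630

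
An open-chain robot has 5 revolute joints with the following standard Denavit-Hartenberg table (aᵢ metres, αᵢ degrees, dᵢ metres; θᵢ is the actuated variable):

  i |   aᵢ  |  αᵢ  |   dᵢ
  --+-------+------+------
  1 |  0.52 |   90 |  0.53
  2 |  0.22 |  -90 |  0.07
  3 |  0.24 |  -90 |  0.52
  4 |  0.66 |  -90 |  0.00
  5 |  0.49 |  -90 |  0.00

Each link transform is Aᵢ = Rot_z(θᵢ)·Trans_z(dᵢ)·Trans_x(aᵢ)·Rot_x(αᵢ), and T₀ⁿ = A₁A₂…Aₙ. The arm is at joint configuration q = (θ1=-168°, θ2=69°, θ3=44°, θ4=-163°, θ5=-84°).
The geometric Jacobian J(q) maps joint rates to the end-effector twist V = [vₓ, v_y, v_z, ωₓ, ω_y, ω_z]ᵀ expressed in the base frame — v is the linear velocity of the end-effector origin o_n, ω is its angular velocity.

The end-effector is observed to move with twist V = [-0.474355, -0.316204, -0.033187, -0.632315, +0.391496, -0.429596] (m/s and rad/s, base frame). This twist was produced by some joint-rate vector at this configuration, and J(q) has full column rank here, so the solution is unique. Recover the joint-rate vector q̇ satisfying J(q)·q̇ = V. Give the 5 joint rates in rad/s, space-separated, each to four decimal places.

o_n = [0.3034, 0.0903, 0.3846]
J₁: ẑ×o_n = [-0.0903, 0.3034, 0.0000], ω = ẑ
J2: z=[-0.2079, 0.9781, 0.0000] o=[-0.5086, -0.1081, 0.5300] → [-0.1422, -0.0302, -0.8355, -0.2079, 0.9781, 0.0000]
J3: z=[0.9132, 0.1941, 0.3584] o=[-0.6003, -0.0560, 0.7354] → [-0.1205, 0.6442, -0.0418, 0.9132, 0.1941, 0.3584]
J4: z=[0.3931, -0.6519, -0.6485] o=[-0.1513, -0.1310, 1.0829] → [0.5987, -0.0204, 0.3834, 0.3931, -0.6519, -0.6485]
J5: z=[0.8418, -0.0287, 0.5391] o=[0.0929, 0.3691, 0.7282] → [0.1602, 0.4027, -0.2287, 0.8418, -0.0287, 0.5391]
q̇ = J⁺·V = [-0.6180, -0.1280, 0.1590, -0.7180, -0.6200]

-0.6180 -0.1280 0.1590 -0.7180 -0.6200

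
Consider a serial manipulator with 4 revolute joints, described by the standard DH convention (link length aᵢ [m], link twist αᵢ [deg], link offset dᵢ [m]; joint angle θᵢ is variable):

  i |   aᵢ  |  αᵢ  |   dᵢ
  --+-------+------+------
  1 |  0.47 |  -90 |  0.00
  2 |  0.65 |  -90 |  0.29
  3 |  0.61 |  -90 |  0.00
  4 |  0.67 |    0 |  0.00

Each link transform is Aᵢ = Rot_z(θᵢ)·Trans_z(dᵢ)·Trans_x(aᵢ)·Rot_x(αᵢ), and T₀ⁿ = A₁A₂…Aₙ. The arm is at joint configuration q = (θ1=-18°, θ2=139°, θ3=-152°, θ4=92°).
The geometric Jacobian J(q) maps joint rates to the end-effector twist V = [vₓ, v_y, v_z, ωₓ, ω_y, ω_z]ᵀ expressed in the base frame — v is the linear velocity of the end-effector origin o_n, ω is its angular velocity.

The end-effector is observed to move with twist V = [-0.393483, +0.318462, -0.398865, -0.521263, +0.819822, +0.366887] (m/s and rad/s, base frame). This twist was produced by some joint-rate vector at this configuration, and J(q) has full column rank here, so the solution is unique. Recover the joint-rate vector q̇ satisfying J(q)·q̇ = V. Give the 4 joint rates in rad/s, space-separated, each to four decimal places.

-0.0340 0.0500 0.7940 0.6440

o_n = [0.9447, 0.2875, -0.5920]
J₁: ẑ×o_n = [-0.2875, 0.9447, 0.0000], ω = ẑ
J2: z=[0.3090, 0.9511, 0.0000] o=[0.4470, -0.1452, 0.0000] → [-0.5630, 0.1829, -0.3396, 0.3090, 0.9511, 0.0000]
J3: z=[-0.6239, 0.2027, 0.7547] o=[0.0701, 0.2822, -0.4264] → [-0.0376, 0.5568, -0.1807, -0.6239, 0.2027, 0.7547]
J4: z=[-0.0641, 0.9492, -0.3080] o=[0.5451, 0.4289, -0.0731] → [-0.5361, -0.1563, -0.3702, -0.0641, 0.9492, -0.3080]
q̇ = J⁺·V = [-0.0340, 0.0500, 0.7940, 0.6440]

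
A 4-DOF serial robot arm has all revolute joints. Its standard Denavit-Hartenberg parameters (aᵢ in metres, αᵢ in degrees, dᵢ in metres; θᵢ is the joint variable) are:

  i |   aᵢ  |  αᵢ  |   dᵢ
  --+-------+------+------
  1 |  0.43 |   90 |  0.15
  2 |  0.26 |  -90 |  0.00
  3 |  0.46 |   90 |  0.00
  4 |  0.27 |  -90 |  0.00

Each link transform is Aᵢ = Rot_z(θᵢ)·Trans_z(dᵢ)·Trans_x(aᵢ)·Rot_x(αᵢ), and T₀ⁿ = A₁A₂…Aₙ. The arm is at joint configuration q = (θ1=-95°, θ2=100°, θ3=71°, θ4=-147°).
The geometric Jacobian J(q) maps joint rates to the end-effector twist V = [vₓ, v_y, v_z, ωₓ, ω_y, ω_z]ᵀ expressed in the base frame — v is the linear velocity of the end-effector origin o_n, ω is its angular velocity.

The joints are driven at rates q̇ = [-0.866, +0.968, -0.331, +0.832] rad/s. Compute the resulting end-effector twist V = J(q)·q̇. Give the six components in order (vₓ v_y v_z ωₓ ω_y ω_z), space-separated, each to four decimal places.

o_n = [0.1750, -0.5337, 0.5065]
J₁: ẑ×o_n = [0.5337, 0.1750, -0.0000], ω = ẑ
J2: z=[-0.9962, 0.0872, 0.0000] o=[-0.0375, -0.4284, 0.1500] → [0.0311, 0.3551, 0.0865, -0.9962, 0.0872, 0.0000]
J3: z=[0.0858, 0.9811, -0.1736] o=[-0.0335, -0.3834, 0.4061] → [0.0724, -0.0448, -0.2175, 0.0858, 0.9811, -0.1736]
J4: z=[-0.3100, 0.1919, 0.9312] o=[0.4020, -0.3954, 0.5535] → [0.1198, -0.2260, 0.0865, -0.3100, 0.1919, 0.9312]
V = J·q̇ = [-0.3564, 0.0190, 0.2276, -1.2507, -0.0807, -0.0338]

-0.3564 0.0190 0.2276 -1.2507 -0.0807 -0.0338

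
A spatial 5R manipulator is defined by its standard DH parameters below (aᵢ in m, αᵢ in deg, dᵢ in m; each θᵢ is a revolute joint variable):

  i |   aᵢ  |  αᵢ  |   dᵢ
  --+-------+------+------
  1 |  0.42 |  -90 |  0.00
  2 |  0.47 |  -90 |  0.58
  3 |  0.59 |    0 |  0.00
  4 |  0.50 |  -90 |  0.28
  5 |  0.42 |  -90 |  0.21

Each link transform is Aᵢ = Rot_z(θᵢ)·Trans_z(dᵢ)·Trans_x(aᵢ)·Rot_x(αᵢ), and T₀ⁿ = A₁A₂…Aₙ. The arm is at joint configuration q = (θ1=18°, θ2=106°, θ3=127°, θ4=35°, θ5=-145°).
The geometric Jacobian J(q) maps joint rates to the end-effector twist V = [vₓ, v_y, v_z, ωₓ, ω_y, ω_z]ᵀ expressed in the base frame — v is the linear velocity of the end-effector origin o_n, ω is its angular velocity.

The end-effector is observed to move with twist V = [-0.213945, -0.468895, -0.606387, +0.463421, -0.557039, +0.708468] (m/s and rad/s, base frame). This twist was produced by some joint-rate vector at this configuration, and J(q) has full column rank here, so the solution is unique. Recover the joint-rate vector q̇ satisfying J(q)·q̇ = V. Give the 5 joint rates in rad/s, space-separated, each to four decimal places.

0.8710 -0.4200 -0.8120 0.5090 -0.2660

o_n = [-0.1315, 0.2310, 0.2381]
J₁: ẑ×o_n = [-0.2310, -0.1315, 0.0000], ω = ẑ
J2: z=[-0.3090, 0.9511, 0.0000] o=[0.3994, 0.1298, 0.0000] → [0.2264, 0.0736, 0.4736, -0.3090, 0.9511, 0.0000]
J3: z=[-0.9142, -0.2970, 0.2756] o=[0.0970, 0.6414, -0.4518] → [-0.0918, 0.5677, 0.3073, -0.9142, -0.2970, 0.2756]
J4: z=[-0.9142, -0.2970, 0.2756] o=[0.3357, 0.2235, -0.1105] → [-0.1056, 0.1899, -0.1457, -0.9142, -0.2970, 0.2756]
J5: z=[-0.2129, 0.9308, 0.2970] o=[0.2521, 0.0339, 0.4238] → [-0.2315, -0.1535, 0.3151, -0.2129, 0.9308, 0.2970]
q̇ = J⁺·V = [0.8710, -0.4200, -0.8120, 0.5090, -0.2660]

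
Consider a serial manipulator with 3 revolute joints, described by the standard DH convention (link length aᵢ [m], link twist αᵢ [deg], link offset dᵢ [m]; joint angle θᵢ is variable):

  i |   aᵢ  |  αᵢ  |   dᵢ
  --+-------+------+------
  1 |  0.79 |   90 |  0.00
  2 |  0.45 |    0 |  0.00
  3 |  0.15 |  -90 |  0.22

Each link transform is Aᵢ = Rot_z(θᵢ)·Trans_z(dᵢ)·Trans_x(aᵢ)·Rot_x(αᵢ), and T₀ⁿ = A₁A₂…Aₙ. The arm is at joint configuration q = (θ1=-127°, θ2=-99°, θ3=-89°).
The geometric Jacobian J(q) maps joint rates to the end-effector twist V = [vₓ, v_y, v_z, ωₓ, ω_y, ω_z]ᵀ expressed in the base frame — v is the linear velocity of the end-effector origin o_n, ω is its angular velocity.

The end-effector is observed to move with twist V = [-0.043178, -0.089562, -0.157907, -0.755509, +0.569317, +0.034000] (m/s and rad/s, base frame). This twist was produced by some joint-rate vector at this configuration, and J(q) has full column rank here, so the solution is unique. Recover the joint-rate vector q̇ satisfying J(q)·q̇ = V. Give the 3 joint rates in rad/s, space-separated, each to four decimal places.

o_n = [-0.5194, -0.3237, -0.4236]
J₁: ẑ×o_n = [0.3237, -0.5194, 0.0000], ω = ẑ
J2: z=[-0.7986, 0.6018, 0.0000] o=[-0.4754, -0.6309, 0.0000] → [-0.2549, -0.3383, -0.2189, -0.7986, 0.6018, 0.0000]
J3: z=[-0.7986, 0.6018, 0.0000] o=[-0.4331, -0.5747, -0.4445] → [0.0126, 0.0167, -0.1485, -0.7986, 0.6018, 0.0000]
q̇ = J⁺·V = [0.0340, 0.2470, 0.6990]

0.0340 0.2470 0.6990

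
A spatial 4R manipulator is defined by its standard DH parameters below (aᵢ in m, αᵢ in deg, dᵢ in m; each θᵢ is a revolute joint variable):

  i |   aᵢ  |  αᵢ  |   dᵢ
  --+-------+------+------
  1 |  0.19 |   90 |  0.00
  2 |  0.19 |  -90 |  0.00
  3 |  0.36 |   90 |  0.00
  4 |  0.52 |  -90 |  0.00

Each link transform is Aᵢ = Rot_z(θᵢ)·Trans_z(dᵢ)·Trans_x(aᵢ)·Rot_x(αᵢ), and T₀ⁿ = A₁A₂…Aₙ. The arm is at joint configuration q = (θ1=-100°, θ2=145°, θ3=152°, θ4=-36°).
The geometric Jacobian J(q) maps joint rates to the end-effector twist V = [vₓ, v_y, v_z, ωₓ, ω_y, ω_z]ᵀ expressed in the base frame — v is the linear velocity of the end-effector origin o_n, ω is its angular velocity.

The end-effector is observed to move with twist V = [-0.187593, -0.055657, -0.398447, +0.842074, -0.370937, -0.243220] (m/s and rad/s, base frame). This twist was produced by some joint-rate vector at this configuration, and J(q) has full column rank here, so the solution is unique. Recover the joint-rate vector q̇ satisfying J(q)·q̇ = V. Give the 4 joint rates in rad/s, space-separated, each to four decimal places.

o_n = [0.2265, -0.8262, -0.0360]
J₁: ẑ×o_n = [0.8262, 0.2265, -0.0000], ω = ẑ
J2: z=[-0.9848, 0.1736, 0.0000] o=[-0.0330, -0.1871, 0.0000] → [-0.0063, -0.0355, 0.5843, -0.9848, 0.1736, 0.0000]
J3: z=[0.0996, 0.5649, -0.8192] o=[-0.0060, -0.0338, 0.1090] → [-0.7310, -0.1760, -0.2102, 0.0996, 0.5649, -0.8192]
J4: z=[0.9363, 0.2254, 0.2693] o=[0.1153, -0.3196, -0.0733] → [0.1448, -0.0050, -0.4994, 0.9363, 0.2254, 0.2693]
q̇ = J⁺·V = [-0.7820, -0.6500, -0.5670, 0.2760]

-0.7820 -0.6500 -0.5670 0.2760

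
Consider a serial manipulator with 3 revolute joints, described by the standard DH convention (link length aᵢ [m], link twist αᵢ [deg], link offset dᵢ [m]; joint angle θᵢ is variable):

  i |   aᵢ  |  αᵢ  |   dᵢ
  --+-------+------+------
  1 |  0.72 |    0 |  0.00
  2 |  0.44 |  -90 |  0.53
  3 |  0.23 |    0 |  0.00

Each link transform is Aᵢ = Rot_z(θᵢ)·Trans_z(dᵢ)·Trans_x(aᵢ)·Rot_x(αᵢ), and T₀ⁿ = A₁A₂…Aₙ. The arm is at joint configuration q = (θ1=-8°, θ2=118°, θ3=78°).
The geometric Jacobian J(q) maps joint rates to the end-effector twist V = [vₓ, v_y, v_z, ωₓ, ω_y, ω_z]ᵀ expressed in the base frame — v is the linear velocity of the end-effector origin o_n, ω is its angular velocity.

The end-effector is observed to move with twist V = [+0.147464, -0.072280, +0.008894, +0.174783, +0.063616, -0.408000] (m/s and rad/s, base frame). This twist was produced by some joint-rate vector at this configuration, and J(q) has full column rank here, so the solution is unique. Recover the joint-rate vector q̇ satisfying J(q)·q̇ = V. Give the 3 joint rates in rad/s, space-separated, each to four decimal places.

-0.2520 -0.1560 -0.1860

o_n = [0.5461, 0.3582, 0.3050]
J₁: ẑ×o_n = [-0.3582, 0.5461, 0.0000], ω = ẑ
J2: z=[0.0000, 0.0000, 1.0000] o=[0.7130, -0.1002, 0.0000] → [-0.4584, -0.1668, 0.0000, 0.0000, 0.0000, 1.0000]
J3: z=[-0.9397, -0.3420, 0.0000] o=[0.5625, 0.3133, 0.5300] → [0.0769, -0.2114, -0.0478, -0.9397, -0.3420, 0.0000]
q̇ = J⁺·V = [-0.2520, -0.1560, -0.1860]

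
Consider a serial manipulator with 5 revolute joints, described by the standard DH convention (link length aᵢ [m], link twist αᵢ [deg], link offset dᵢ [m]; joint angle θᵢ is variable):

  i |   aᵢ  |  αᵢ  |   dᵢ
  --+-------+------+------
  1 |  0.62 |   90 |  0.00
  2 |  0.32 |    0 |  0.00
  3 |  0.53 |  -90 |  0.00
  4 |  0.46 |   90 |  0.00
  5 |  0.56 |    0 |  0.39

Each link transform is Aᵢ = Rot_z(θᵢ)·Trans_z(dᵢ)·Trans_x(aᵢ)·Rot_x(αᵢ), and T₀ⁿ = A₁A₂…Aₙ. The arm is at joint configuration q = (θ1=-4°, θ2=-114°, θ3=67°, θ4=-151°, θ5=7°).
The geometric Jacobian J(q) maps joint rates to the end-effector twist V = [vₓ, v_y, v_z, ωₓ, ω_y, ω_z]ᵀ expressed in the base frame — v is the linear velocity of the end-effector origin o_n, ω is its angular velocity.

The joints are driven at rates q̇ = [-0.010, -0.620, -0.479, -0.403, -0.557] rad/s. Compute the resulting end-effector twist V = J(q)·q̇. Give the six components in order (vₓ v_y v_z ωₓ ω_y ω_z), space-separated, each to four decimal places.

o_n = [0.1554, -0.1626, 0.1547]
J₁: ẑ×o_n = [0.1626, 0.1554, -0.0000], ω = ẑ
J2: z=[-0.0698, -0.9976, 0.0000] o=[0.6185, -0.0432, 0.0000] → [-0.1543, 0.0108, -0.4537, -0.0698, -0.9976, 0.0000]
J3: z=[-0.0698, -0.9976, 0.0000] o=[0.4887, -0.0342, -0.2923] → [-0.4459, 0.0312, -0.3235, -0.0698, -0.9976, 0.0000]
J4: z=[0.7296, -0.0510, 0.6820] o=[0.8492, -0.0594, -0.6800] → [0.0278, -1.0821, -0.1107, 0.7296, -0.0510, 0.6820]
J5: z=[-0.2688, 0.8956, 0.3546] o=[0.5600, -0.2627, -0.3857] → [0.4484, 0.0018, 0.3354, -0.2688, 0.8956, 0.3546]
V = J·q̇ = [0.0466, 0.4119, 0.2940, -0.0676, 0.6181, -0.4823]

0.0466 0.4119 0.2940 -0.0676 0.6181 -0.4823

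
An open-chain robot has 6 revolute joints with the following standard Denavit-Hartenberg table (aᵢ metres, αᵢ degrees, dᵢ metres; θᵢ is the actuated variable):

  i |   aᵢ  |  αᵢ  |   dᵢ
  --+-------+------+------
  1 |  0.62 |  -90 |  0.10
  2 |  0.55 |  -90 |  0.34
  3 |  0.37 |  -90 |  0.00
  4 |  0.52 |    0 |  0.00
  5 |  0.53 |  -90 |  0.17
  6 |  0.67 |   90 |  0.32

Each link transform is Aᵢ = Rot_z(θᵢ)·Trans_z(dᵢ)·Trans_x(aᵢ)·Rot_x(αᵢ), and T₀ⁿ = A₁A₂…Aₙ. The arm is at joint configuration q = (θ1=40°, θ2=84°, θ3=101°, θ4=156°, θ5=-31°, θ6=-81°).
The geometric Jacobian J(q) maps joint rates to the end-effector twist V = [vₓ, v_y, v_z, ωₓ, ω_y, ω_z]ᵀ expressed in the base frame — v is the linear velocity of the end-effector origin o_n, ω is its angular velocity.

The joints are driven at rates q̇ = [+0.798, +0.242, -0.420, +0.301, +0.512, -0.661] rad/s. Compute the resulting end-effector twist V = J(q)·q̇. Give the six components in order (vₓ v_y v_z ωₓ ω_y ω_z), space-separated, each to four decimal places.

-1.9840 -0.7083 0.1831 0.6230 0.3474 1.7780

o_n = [0.1003, 1.6722, 0.2835]
J₁: ẑ×o_n = [-1.6722, 0.1003, 0.0000], ω = ẑ
J2: z=[-0.6428, 0.7660, 0.0000] o=[0.4749, 0.3985, 0.1000] → [0.1406, 0.1180, -0.5317, -0.6428, 0.7660, 0.0000]
J3: z=[-0.7618, -0.6393, -0.1045] o=[0.3004, 0.6959, -0.4470] → [-0.3649, 0.5775, -0.8718, -0.7618, -0.6393, -0.1045]
J4: z=[-0.2013, 0.0802, 0.9762] o=[0.5282, 0.4130, -0.3768] → [-1.1764, -0.2849, -0.2191, -0.2013, 0.0802, 0.9762]
J5: z=[-0.2013, 0.0802, 0.9762] o=[0.3969, 0.9115, -0.4448] → [-0.6843, -0.1430, -0.1293, -0.2013, 0.0802, 0.9762]
J6: z=[-0.9413, 0.2598, -0.2154] o=[0.5063, 1.4351, -0.2912] → [0.2004, 0.6284, -0.1177, -0.9413, 0.2598, -0.2154]
V = J·q̇ = [-1.9840, -0.7083, 0.1831, 0.6230, 0.3474, 1.7780]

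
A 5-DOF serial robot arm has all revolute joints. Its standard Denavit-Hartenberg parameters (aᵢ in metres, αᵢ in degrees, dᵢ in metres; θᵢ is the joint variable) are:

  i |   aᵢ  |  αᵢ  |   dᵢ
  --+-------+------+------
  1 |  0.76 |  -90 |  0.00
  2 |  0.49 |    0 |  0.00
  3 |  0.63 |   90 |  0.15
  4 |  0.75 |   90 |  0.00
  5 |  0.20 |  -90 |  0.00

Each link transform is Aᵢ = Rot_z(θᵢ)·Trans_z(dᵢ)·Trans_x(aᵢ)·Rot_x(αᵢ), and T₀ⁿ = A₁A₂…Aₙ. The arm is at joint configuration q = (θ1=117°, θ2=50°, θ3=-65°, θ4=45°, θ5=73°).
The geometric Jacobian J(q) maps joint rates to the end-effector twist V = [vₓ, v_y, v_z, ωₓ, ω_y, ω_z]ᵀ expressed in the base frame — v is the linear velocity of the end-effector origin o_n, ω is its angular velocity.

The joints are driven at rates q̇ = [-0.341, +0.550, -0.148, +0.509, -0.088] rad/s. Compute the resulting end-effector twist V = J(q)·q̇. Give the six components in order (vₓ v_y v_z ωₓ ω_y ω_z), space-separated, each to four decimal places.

o_n = [-1.6355, 1.6203, 0.1204]
J₁: ẑ×o_n = [-1.6203, -1.6355, 0.0000], ω = ẑ
J2: z=[-0.8910, -0.4540, 0.0000] o=[-0.3450, 0.6772, 0.0000] → [-0.0547, 0.1073, -1.4262, -0.8910, -0.4540, 0.0000]
J3: z=[-0.8910, -0.4540, 0.0000] o=[-0.4880, 0.9578, -0.3754] → [-0.2251, 0.4417, -1.1112, -0.8910, -0.4540, 0.0000]
J4: z=[0.1175, -0.2306, 0.9659] o=[-0.8979, 1.4319, -0.2123] → [-0.2587, -0.7515, -0.1480, 0.1175, -0.2306, 0.9659]
J5: z=[0.3200, 0.9296, 0.1830] o=[-1.6030, 1.6476, -0.0750] → [0.1867, -0.0685, 0.0215, 0.3200, 0.9296, 0.1830]
V = J·q̇ = [0.4077, 0.1748, -0.6971, -0.3265, -0.3817, 0.1346]

0.4077 0.1748 -0.6971 -0.3265 -0.3817 0.1346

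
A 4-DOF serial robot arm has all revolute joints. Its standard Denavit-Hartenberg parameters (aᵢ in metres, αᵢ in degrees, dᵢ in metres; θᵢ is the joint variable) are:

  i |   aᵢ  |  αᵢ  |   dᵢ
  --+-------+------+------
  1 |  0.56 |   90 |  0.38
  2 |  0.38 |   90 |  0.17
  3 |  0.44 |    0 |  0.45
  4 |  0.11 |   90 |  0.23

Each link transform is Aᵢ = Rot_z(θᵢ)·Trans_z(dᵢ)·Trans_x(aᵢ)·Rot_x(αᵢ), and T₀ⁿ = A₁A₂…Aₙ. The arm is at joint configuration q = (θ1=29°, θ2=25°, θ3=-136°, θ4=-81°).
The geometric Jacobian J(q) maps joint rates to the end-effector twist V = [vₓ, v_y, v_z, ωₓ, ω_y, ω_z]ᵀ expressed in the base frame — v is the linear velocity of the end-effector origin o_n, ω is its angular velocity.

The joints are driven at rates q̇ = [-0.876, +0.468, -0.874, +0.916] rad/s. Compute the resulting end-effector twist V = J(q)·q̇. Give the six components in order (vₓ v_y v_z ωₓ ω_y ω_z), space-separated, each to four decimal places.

o_n = [0.6882, 0.4609, -0.2466]
J₁: ẑ×o_n = [-0.4609, 0.6882, 0.0000], ω = ẑ
J2: z=[0.4848, -0.8746, 0.0000] o=[0.4898, 0.2715, 0.3800] → [0.5480, 0.3038, 0.2653, 0.4848, -0.8746, 0.0000]
J3: z=[0.3696, 0.2049, -0.9063] o=[0.8734, 0.2898, 0.5406] → [-0.0062, 0.4589, 0.1012, 0.3696, 0.2049, -0.9063]
J4: z=[0.3696, 0.2049, -0.9063] o=[0.6407, 0.5102, -0.0010] → [-0.0951, 0.0477, -0.0280, 0.3696, 0.2049, -0.9063]
V = J·q̇ = [0.5786, -0.8180, 0.0101, 0.2424, -0.4007, -0.9141]

0.5786 -0.8180 0.0101 0.2424 -0.4007 -0.9141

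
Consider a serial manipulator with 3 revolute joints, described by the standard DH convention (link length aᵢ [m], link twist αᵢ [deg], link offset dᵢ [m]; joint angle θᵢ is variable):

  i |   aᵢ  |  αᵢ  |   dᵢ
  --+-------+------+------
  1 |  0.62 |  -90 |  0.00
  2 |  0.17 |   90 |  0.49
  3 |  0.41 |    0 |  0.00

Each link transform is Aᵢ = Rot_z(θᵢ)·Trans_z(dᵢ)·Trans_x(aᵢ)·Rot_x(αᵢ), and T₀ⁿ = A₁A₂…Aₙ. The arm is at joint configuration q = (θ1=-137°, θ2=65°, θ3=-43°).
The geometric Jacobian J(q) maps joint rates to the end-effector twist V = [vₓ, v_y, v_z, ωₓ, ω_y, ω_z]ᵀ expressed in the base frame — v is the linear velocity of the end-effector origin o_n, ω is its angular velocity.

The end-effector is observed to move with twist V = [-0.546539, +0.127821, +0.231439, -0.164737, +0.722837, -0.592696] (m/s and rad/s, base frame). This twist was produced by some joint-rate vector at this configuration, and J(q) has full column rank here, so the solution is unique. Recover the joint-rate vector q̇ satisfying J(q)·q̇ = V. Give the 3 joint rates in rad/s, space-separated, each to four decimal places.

o_n = [-0.4552, -0.7121, -0.4258]
J₁: ẑ×o_n = [0.7121, -0.4552, 0.0000], ω = ẑ
J2: z=[0.6820, -0.7314, 0.0000] o=[-0.4534, -0.4228, 0.0000] → [0.3114, 0.2904, -0.1986, 0.6820, -0.7314, 0.0000]
J3: z=[-0.6628, -0.6181, 0.4226] o=[-0.1718, -0.8302, -0.1541] → [0.1181, -0.2999, -0.2534, -0.6628, -0.6181, 0.4226]
q̇ = J⁺·V = [-0.4190, -0.6410, -0.4110]

-0.4190 -0.6410 -0.4110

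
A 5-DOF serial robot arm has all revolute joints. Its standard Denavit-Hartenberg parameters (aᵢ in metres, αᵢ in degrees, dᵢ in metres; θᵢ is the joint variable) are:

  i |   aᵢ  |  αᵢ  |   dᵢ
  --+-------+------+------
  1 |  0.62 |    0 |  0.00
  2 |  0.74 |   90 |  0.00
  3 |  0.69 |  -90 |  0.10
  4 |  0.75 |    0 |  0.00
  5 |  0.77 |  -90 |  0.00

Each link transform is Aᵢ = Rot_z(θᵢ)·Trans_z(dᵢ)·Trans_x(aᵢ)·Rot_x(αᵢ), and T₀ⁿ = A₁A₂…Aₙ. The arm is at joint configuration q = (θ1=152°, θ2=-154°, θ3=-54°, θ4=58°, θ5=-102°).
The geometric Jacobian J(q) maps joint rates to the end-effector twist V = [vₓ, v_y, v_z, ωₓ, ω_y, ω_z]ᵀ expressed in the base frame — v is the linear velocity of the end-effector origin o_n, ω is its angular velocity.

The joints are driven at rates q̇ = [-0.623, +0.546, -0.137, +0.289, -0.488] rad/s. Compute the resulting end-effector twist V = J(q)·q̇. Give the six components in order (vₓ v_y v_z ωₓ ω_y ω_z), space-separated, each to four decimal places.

o_n = [1.1563, 0.2327, -1.3279]
J₁: ẑ×o_n = [-0.2327, 1.1563, 0.0000], ω = ẑ
J2: z=[0.0000, 0.0000, 1.0000] o=[-0.5474, 0.2911, 0.0000] → [0.0583, 1.7038, -0.0000, 0.0000, 0.0000, 1.0000]
J3: z=[-0.0349, -0.9994, 0.0000] o=[0.1921, 0.2652, 0.0000] → [1.3271, -0.0463, 0.9648, -0.0349, -0.9994, 0.0000]
J4: z=[0.8085, -0.0282, 0.5878] o=[0.5940, 0.1512, -0.5582] → [-0.0262, 0.9528, 0.0818, 0.8085, -0.0282, 0.5878]
J5: z=[0.8085, -0.0282, 0.5878] o=[0.8496, 0.7786, -0.8798] → [0.3335, 0.5426, -0.4327, 0.8085, -0.0282, 0.5878]
V = J·q̇ = [-0.1753, 0.2268, 0.1027, -0.1561, 0.1425, -0.1940]

-0.1753 0.2268 0.1027 -0.1561 0.1425 -0.1940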